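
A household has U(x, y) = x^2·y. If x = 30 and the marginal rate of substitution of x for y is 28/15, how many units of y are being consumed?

y = 28

MU_x = 2·x·y and MU_y = x^2.
MRS = MU_x/MU_y = (2/1)·y/x.
Substitute x = 30: MRS = y/15. Setting y/15 = 28/15 gives y = (28/15)·15 = 28.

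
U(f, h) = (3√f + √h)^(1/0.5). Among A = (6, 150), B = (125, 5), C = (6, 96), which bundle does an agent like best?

Evaluate utility at each bundle:
U(A) = 384.000.
U(B) = 1280.000.
U(C) = 294.000.
Highest utility is B, so B ≻ A ≻ C.

Bundle B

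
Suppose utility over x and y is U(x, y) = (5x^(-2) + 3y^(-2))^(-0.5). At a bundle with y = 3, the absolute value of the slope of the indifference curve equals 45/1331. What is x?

For CES with ρ = -2, MRS = (5/3)·(y/x)^3.
Setting (5/3)·(3/x)^3 = 45/1331 gives (3/x)^3 = 27/1331, so 3/x = 3/11 and x = 11.

x = 11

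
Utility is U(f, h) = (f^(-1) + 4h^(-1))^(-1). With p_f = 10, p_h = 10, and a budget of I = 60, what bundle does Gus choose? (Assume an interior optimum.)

For CES with ρ = -1, MRS = (1/4)·(h/f)^2.
Tangency: set MRS = p_f/p_h = 10/10 = 1.
So (h/f)^2 = 4; taking the square root, h/f = 2, i.e. h = 2·f.
Substitute into the budget 10·f + 10·h = 60: 30·f = 60, so f* = 2 and h* = 2·2 = 4.

f* = 2, h* = 4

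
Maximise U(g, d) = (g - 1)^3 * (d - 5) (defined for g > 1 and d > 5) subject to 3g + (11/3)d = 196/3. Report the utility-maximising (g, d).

g* = 12, d* = 8

MU_g = 3·(g−1)^2·(d−5), MU_d = (g−1)^3.
MRS = (3/1)·(d−5)/(g−1).
Tangency: set MRS = p_g/p_d = 3/(11/3) = 9/11.
So (3/1)·(d − 5)/(g − 1) = 9/11, i.e. (d − 5) = (3/11)·(g − 1).
Rewrite the budget in excess-of-subsistence terms: 3·(g − 1) + (11/3)·(d − 5) = 196/3 − 3·1 − (11/3)·5 = 44.
Substituting, 4·(g − 1) = 44, so g − 1 = 11 and g* = 12.
Then d − 5 = (3/11)·11 = 3, so d* = 8.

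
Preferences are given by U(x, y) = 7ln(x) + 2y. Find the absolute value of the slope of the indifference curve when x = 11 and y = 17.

MU_x = 7/x, MU_y = 2.
MRS = 7/x ÷ 2.
At (11, 17): MRS = 7/22.
That is, one extra unit of x is worth 7/22 units of y at the margin.

MRS = 7/22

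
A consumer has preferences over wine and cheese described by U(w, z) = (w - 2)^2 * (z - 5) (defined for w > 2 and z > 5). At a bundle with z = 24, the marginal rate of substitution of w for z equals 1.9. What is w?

MU_w = 2·(w−2)·(z−5), MU_z = (w−2)^2.
MRS = (2/1)·(z−5)/(w−2).
Substitute z = 24: MRS = 38/(w − 2). Setting this equal to 1.9 gives w − 2 = 38/1.9 = 20, so w = 22.

w = 22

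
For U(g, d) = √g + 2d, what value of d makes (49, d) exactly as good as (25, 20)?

U(25, 20) = 45.
Set U(49, d) = 45 and solve.
With g = 49: √49 = 7, so 2d = 45 − 7 = 38 and d = 19.
Check: U(49, 19) = 45.

d = 19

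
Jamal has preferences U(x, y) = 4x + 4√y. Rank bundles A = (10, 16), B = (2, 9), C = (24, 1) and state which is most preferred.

Evaluate utility at each bundle:
U(A) = 56.000.
U(B) = 20.000.
U(C) = 100.000.
Highest utility is C, so C ≻ A ≻ B.

Bundle C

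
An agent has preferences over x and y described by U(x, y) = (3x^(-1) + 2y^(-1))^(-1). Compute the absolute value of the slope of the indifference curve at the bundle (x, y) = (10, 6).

MRS = 27/50

For CES with ρ = -1, MRS = (3/2)·(y/x)^2.
At (10, 6): MRS = 27/50.
That is, one extra unit of x is worth 27/50 units of y at the margin.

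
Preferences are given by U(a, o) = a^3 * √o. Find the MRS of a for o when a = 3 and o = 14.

MU_a = 3·a^2·√o and MU_o = 0.5·a^3·o^(-0.5).
MRS = MU_a/MU_o = (6)·o/a.
At (3, 14): MRS = 28.
So at (3, 14) the consumer would give up 28 units of o for one more unit of a.

MRS = 28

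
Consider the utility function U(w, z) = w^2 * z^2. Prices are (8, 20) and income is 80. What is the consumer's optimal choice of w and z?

MU_w = 2·w·z^2 and MU_z = 2·w^2·z.
MRS = MU_w/MU_z = z/w.
Tangency: set MRS = p_w/p_z = 8/20 = 0.4.
So z/w = 0.4, i.e. z = 0.4·w.
Substitute into the budget 8·w + 20·z = 80: 16·w = 80, so w* = 5.
Then z* = 0.4·5 = 2.

w* = 5, z* = 2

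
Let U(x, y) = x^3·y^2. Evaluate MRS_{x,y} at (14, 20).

MU_x = 3·x^2·y^2 and MU_y = 2·x^3·y.
MRS = MU_x/MU_y = (3/2)·y/x.
At (14, 20): MRS = 15/7.
That is, one extra unit of x is worth 15/7 units of y at the margin.

MRS = 15/7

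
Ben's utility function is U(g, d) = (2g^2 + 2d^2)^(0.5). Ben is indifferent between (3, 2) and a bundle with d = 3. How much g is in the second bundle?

g = 2

U depends on (g, d) only through S = 2g^2 + 2d^2, so equal utility means equal S. At (3, 2): S = 26.
With d = 3: 2·3^2 = 18, so 2g^2 = 26 − 18 = 8, i.e. g^2 = 4.
Hence g = √4 = 2.
Check: U(2, 3) = 5.099.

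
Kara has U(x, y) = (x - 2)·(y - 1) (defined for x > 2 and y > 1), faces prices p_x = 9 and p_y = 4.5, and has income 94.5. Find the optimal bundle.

MU_x = (y−1), MU_y = (x−2).
MRS = (y−1)/(x−2).
Tangency: set MRS = p_x/p_y = 9/4.5 = 2.
So (y − 1)/(x − 2) = 2, i.e. (y − 1) = 2·(x − 2).
Rewrite the budget in excess-of-subsistence terms: 9·(x − 2) + 4.5·(y − 1) = 94.5 − 9·2 − 4.5·1 = 72.
Substituting, 18·(x − 2) = 72, so x − 2 = 4 and x* = 6.
Then y − 1 = 2·4 = 8, so y* = 9.

x* = 6, y* = 9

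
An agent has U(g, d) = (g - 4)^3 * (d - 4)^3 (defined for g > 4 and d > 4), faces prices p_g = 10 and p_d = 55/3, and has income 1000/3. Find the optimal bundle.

g* = 15, d* = 10

MU_g = 3·(g−4)^2·(d−4)^3, MU_d = 3·(g−4)^3·(d−4)^2.
MRS = (d−4)/(g−4).
Tangency: set MRS = p_g/p_d = 10/(55/3) = 6/11.
So (d − 4)/(g − 4) = 6/11, i.e. (d − 4) = (6/11)·(g − 4).
Rewrite the budget in excess-of-subsistence terms: 10·(g − 4) + (55/3)·(d − 4) = 1000/3 − 10·4 − (55/3)·4 = 220.
Substituting, 20·(g − 4) = 220, so g − 4 = 11 and g* = 15.
Then d − 4 = (6/11)·11 = 6, so d* = 10.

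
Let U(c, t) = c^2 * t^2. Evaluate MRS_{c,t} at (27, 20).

MRS = 20/27

MU_c = 2·c·t^2 and MU_t = 2·c^2·t.
MRS = MU_c/MU_t = t/c.
At (27, 20): MRS = 20/27.
That is, one extra unit of c is worth 20/27 units of t at the margin.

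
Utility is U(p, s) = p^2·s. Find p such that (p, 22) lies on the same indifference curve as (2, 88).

U(2, 88) = 352.
Set U(p, 22) = 352 and solve.
With s = 22: p^2 = 352/22 = 16; taking the square root, p = 4.
Check: U(4, 22) = 352.

p = 4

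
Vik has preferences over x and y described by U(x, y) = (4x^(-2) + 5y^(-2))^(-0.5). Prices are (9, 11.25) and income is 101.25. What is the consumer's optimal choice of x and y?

x* = 5, y* = 5

For CES with ρ = -2, MRS = (4/5)·(y/x)^3.
Tangency: set MRS = p_x/p_y = 9/11.25 = 0.8.
So (y/x)^3 = 1; taking the cube root, y/x = 1, i.e. y = x.
Substitute into the budget 9·x + 11.25·y = 101.25: 20.25·x = 101.25, so x* = 5 and y* = 5.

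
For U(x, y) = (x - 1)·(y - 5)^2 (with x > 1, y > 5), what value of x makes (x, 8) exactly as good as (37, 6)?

U(37, 6) = 36.
Set U(x, 8) = 36 and solve.
With y = 8: (8 − 5)^2 = 9, so (x − 1) = 36/9 = 4.
So x = 1 + 4 = 5.
Check: U(5, 8) = 36.

x = 5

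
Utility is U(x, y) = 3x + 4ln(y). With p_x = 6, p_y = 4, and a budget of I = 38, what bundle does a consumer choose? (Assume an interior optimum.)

MU_x = 3, MU_y = 4/y.
MRS = 3 ÷ (4/y).
Tangency: set MRS = p_x/p_y = 6/4 = 1.5.
MRS depends only on y: 0.75·y = 1.5 ⇒ y* = 1.5/0.75 = 2.
From the budget, 6·x = 38 − 4·2 = 30, so x* = 5.

x* = 5, y* = 2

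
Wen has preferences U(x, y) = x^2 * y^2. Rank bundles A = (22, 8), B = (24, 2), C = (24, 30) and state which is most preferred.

Evaluate utility at each bundle:
U(A) = 30976.
U(B) = 2304.
U(C) = 518400.
Highest utility is C, so C ≻ A ≻ B.

Bundle C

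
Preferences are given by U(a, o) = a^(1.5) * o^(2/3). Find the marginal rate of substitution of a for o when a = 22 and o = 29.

MU_a = 1.5·√a·o^(2/3) and MU_o = 2/3·a^(1.5)·o^(-1/3).
MRS = MU_a/MU_o = (2.25)·o/a.
At (22, 29): MRS = 261/88.
That is, one extra unit of a is worth 261/88 units of o at the margin.

MRS = 261/88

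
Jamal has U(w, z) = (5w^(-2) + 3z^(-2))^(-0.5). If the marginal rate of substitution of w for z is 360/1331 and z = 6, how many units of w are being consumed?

For CES with ρ = -2, MRS = (5/3)·(z/w)^3.
Setting (5/3)·(6/w)^3 = 360/1331 gives (6/w)^3 = 216/1331, so 6/w = 6/11 and w = 11.

w = 11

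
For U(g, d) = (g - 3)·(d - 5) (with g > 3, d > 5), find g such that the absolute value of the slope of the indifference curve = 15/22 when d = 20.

MU_g = (d−5), MU_d = (g−3).
MRS = (d−5)/(g−3).
Substitute d = 20: MRS = 15/(g − 3). Setting this equal to 15/22 gives g − 3 = 15/(15/22) = 22, so g = 25.

g = 25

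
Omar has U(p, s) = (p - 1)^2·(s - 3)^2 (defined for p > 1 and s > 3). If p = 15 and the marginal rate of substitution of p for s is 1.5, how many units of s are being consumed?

s = 24

MU_p = 2·(p−1)·(s−3)^2, MU_s = 2·(p−1)^2·(s−3).
MRS = (s−3)/(p−1).
Substitute p = 15: MRS = (s − 3)/14. Setting this equal to 1.5 gives s − 3 = 1.5·14 = 21, so s = 24.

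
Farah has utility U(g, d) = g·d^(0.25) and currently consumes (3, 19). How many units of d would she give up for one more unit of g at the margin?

MU_g = d^(0.25) and MU_d = 0.25·g·d^(-0.75).
MRS = MU_g/MU_d = (4)·d/g.
At (3, 19): MRS = 76/3.
That is, one extra unit of g is worth 76/3 units of d at the margin.

MRS = 76/3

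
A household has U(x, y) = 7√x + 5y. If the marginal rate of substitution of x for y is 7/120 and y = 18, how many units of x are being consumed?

MU_x = 7/(2√x), MU_y = 5.
MRS = 7/(2√x) ÷ 5.
MRS depends only on x: 0.7/√x = 7/120 ⇒ √x = 0.7/(7/120) = 12 ⇒ x = 144.

x = 144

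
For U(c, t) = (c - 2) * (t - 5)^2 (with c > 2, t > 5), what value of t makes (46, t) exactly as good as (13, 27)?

t = 16

U(13, 27) = 5324.
Set U(46, t) = 5324 and solve.
With c = 46: (46 − 2) = 44, so (t − 5)^2 = 5324/44 = 121.
Taking the square root (with t > 5): t − 5 = 11, so t = 16.
Check: U(46, 16) = 5324.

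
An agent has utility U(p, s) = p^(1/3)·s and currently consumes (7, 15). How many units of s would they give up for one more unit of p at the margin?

MU_p = 1/3·p^(-2/3)·s and MU_s = p^(1/3).
MRS = MU_p/MU_s = (1/3)·s/p.
At (7, 15): MRS = 5/7.
The indifference curve has slope −5/7 at this bundle.

MRS = 5/7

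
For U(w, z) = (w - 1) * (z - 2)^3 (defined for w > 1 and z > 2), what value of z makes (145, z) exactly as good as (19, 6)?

z = 4

U(19, 6) = 1152.
Set U(145, z) = 1152 and solve.
With w = 145: (145 − 1) = 144, so (z − 2)^3 = 1152/144 = 8.
Taking the cube root (with z > 2): z − 2 = 2, so z = 4.
Check: U(145, 4) = 1152.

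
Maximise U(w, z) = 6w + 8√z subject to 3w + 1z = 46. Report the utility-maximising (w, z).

w* = 14, z* = 4

MU_w = 6, MU_z = 8/(2√z).
MRS = 6 ÷ (8/(2√z)).
Tangency: set MRS = p_w/p_z = 3/1 = 3.
MRS depends only on z: 1.5·√z = 3 ⇒ √z = 3/1.5 = 2 ⇒ z* = 4.
From the budget, 3·w = 46 − 1·4 = 42, so w* = 14.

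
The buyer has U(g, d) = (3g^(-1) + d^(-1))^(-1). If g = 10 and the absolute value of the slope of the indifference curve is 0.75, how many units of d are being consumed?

d = 5

For CES with ρ = -1, MRS = (3/1)·(d/g)^2.
Setting (3/1)·(d/10)^2 = 0.75 gives (d/10)^2 = 0.25, so d/10 = 0.5 and d = 5.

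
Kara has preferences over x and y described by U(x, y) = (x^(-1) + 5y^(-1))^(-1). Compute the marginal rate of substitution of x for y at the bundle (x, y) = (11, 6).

For CES with ρ = -1, MRS = (1/5)·(y/x)^2.
At (11, 6): MRS = 36/605.
So at (11, 6) the consumer would give up 36/605 units of y for one more unit of x.

MRS = 36/605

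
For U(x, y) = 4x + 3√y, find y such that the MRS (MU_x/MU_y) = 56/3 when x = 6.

y = 49

MU_x = 4, MU_y = 3/(2√y).
MRS = 4 ÷ (3/(2√y)).
MRS depends only on y: (8/3)·√y = 56/3 ⇒ √y = (56/3)/(8/3) = 7 ⇒ y = 49.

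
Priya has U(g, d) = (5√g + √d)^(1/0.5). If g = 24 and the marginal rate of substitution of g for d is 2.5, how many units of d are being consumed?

For CES with ρ = 0.5, MRS = (5/1)·√(d/g).
Setting (5/1)·√(d/24) = 2.5 gives √(d/24) = 0.5, so d/24 = 0.25 and d = 6.

d = 6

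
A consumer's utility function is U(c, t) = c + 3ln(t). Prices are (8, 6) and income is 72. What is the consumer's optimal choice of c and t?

c* = 6, t* = 4

MU_c = 1, MU_t = 3/t.
MRS = 1 ÷ (3/t).
Tangency: set MRS = p_c/p_t = 8/6 = 4/3.
MRS depends only on t: (1/3)·t = 4/3 ⇒ t* = (4/3)/(1/3) = 4.
From the budget, 8·c = 72 − 6·4 = 48, so c* = 6.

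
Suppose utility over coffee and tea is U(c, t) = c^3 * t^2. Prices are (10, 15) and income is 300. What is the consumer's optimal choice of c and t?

MU_c = 3·c^2·t^2 and MU_t = 2·c^3·t.
MRS = MU_c/MU_t = (3/2)·t/c.
Tangency: set MRS = p_c/p_t = 10/15 = 2/3.
So (3/2)·t/c = 2/3, i.e. t = (4/9)·c.
Substitute into the budget 10·c + 15·t = 300: (50/3)·c = 300, so c* = 18.
Then t* = (4/9)·18 = 8.

c* = 18, t* = 8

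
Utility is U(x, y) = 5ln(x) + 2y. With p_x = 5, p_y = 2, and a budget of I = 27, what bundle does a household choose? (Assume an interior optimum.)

x* = 1, y* = 11

MU_x = 5/x, MU_y = 2.
MRS = 5/x ÷ 2.
Tangency: set MRS = p_x/p_y = 5/2 = 2.5.
MRS depends only on x: 2.5/x = 2.5 ⇒ x* = 2.5/2.5 = 1.
From the budget, 2·y = 27 − 5·1 = 22, so y* = 11.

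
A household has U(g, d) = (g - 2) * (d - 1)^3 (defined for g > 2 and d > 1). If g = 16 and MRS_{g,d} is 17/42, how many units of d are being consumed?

MU_g = (d−1)^3, MU_d = 3·(g−2)·(d−1)^2.
MRS = (1/3)·(d−1)/(g−2).
Substitute g = 16: MRS = (d − 1)/42. Setting this equal to 17/42 gives d − 1 = (17/42)·42 = 17, so d = 18.

d = 18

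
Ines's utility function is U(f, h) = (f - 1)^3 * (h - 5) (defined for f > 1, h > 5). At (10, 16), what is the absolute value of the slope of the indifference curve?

MU_f = 3·(f−1)^2·(h−5), MU_h = (f−1)^3.
MRS = (3/1)·(h−5)/(f−1).
At (10, 16): MRS = 11/3.
That is, one extra unit of f is worth 11/3 units of h at the margin.

MRS = 11/3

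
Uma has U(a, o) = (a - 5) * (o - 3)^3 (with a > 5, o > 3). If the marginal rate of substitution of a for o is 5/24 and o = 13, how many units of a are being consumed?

a = 21

MU_a = (o−3)^3, MU_o = 3·(a−5)·(o−3)^2.
MRS = (1/3)·(o−3)/(a−5).
Substitute o = 13: MRS = (10/3)/(a − 5). Setting this equal to 5/24 gives a − 5 = (10/3)/(5/24) = 16, so a = 21.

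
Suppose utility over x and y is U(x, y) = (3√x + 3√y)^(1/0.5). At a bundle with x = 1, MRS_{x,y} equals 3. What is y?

y = 9

For CES with ρ = 0.5, MRS = √(y/x).
Setting √(y/1) = 3 gives y/1 = 9 and y = 9.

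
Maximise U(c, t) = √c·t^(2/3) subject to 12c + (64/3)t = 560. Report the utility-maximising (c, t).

MU_c = 0.5·c^(-0.5)·t^(2/3) and MU_t = 2/3·√c·t^(-1/3).
MRS = MU_c/MU_t = (0.75)·t/c.
Tangency: set MRS = p_c/p_t = 12/(64/3) = 9/16.
So (0.75)·t/c = 9/16, i.e. t = 0.75·c.
Substitute into the budget 12·c + (64/3)·t = 560: 28·c = 560, so c* = 20.
Then t* = 0.75·20 = 15.

c* = 20, t* = 15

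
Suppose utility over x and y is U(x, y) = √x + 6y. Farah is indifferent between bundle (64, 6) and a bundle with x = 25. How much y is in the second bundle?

y = 6.5

U(64, 6) = 44.
Set U(25, y) = 44 and solve.
With x = 25: √25 = 5, so 6y = 44 − 5 = 39 and y = 6.5.
Check: U(25, 6.5) = 44.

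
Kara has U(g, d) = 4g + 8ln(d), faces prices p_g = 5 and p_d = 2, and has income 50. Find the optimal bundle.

MU_g = 4, MU_d = 8/d.
MRS = 4 ÷ (8/d).
Tangency: set MRS = p_g/p_d = 5/2 = 2.5.
MRS depends only on d: 0.5·d = 2.5 ⇒ d* = 2.5/0.5 = 5.
From the budget, 5·g = 50 − 2·5 = 40, so g* = 8.

g* = 8, d* = 5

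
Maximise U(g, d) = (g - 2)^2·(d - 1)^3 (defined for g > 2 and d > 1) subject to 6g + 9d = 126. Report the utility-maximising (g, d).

g* = 9, d* = 8

MU_g = 2·(g−2)·(d−1)^3, MU_d = 3·(g−2)^2·(d−1)^2.
MRS = (2/3)·(d−1)/(g−2).
Tangency: set MRS = p_g/p_d = 6/9 = 2/3.
So (2/3)·(d − 1)/(g − 2) = 2/3, i.e. (d − 1) = (g − 2).
Rewrite the budget in excess-of-subsistence terms: 6·(g − 2) + 9·(d − 1) = 126 − 6·2 − 9·1 = 105.
Substituting, 15·(g − 2) = 105, so g − 2 = 7 and g* = 9.
Then d − 1 = 7, so d* = 8.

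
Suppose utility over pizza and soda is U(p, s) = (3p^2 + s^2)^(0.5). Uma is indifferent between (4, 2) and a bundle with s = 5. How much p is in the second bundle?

U depends on (p, s) only through S = 3p^2 + s^2, so equal utility means equal S. At (4, 2): S = 52.
With s = 5: 5^2 = 25, so 3p^2 = 52 − 25 = 27, i.e. p^2 = 9.
Hence p = √9 = 3.
Check: U(3, 5) = 7.2111.

p = 3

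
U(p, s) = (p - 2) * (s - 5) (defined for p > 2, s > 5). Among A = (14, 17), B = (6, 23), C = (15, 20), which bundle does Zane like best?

Bundle C

Evaluate utility at each bundle:
U(A) = 144.
U(B) = 72.
U(C) = 195.
Highest utility is C, so C ≻ A ≻ B.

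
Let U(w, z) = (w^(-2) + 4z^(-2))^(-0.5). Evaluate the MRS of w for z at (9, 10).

For CES with ρ = -2, MRS = (1/4)·(z/w)^3.
At (9, 10): MRS = 250/729.
So at (9, 10) the consumer would give up 250/729 units of z for one more unit of w.

MRS = 250/729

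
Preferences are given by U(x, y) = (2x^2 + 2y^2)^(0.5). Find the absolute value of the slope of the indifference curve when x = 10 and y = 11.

For CES with ρ = 2, MRS = (y/x)^(-1).
At (10, 11): MRS = 10/11.
So at (10, 11) the consumer would give up 10/11 units of y for one more unit of x.

MRS = 10/11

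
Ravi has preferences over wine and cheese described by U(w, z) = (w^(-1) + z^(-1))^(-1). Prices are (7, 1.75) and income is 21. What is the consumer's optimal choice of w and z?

w* = 2, z* = 4

For CES with ρ = -1, MRS = (z/w)^2.
Tangency: set MRS = p_w/p_z = 7/1.75 = 4.
So (z/w)^2 = 4; taking the square root, z/w = 2, i.e. z = 2·w.
Substitute into the budget 7·w + 1.75·z = 21: 10.5·w = 21, so w* = 2 and z* = 2·2 = 4.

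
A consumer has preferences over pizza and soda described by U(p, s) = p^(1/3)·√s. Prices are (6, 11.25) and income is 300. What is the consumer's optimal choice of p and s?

MU_p = 1/3·p^(-2/3)·√s and MU_s = 0.5·p^(1/3)·s^(-0.5).
MRS = MU_p/MU_s = (2/3)·s/p.
Tangency: set MRS = p_p/p_s = 6/11.25 = 8/15.
So (2/3)·s/p = 8/15, i.e. s = 0.8·p.
Substitute into the budget 6·p + 11.25·s = 300: 15·p = 300, so p* = 20.
Then s* = 0.8·20 = 16.

p* = 20, s* = 16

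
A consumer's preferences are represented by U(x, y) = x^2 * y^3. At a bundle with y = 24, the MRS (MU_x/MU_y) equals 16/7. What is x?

MU_x = 2·x·y^3 and MU_y = 3·x^2·y^2.
MRS = MU_x/MU_y = (2/3)·y/x.
Substitute y = 24: MRS = 16/x. Setting 16/x = 16/7 gives x = 16/(16/7) = 7.

x = 7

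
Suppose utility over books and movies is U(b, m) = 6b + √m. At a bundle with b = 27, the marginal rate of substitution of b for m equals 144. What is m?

MU_b = 6, MU_m = 1/(2√m).
MRS = 6 ÷ (1/(2√m)).
MRS depends only on m: 12·√m = 144 ⇒ √m = 144/12 = 12 ⇒ m = 144.

m = 144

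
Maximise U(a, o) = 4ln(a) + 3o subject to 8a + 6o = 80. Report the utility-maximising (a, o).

MU_a = 4/a, MU_o = 3.
MRS = 4/a ÷ 3.
Tangency: set MRS = p_a/p_o = 8/6 = 4/3.
MRS depends only on a: (4/3)/a = 4/3 ⇒ a* = (4/3)/(4/3) = 1.
From the budget, 6·o = 80 − 8·1 = 72, so o* = 12.

a* = 1, o* = 12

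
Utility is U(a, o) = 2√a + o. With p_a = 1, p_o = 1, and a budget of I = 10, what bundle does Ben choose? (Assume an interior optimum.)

a* = 1, o* = 9

MU_a = 2/(2√a), MU_o = 1.
MRS = 2/(2√a) ÷ 1.
Tangency: set MRS = p_a/p_o = 1/1 = 1.
MRS depends only on a: 1/√a = 1 ⇒ √a = 1/1 = 1 ⇒ a* = 1.
From the budget, 1·o = 10 − 1·1 = 9, so o* = 9.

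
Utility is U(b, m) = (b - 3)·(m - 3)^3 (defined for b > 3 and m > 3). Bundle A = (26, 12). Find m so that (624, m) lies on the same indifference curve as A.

U(26, 12) = 16767.
Set U(624, m) = 16767 and solve.
With b = 624: (624 − 3) = 621, so (m − 3)^3 = 16767/621 = 27.
Taking the cube root (with m > 3): m − 3 = 3, so m = 6.
Check: U(624, 6) = 16767.

m = 6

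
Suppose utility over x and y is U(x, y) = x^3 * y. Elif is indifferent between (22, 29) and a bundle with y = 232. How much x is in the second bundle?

U(22, 29) = 308792.
Set U(x, 232) = 308792 and solve.
With y = 232: x^3 = 308792/232 = 1331; taking the cube root, x = 11.
Check: U(11, 232) = 308792.

x = 11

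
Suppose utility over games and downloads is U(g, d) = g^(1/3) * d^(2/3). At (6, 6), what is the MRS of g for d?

MU_g = 1/3·g^(-2/3)·d^(2/3) and MU_d = 2/3·g^(1/3)·d^(-1/3).
MRS = MU_g/MU_d = (0.5)·d/g.
At (6, 6): MRS = 0.5.
So at (6, 6) the consumer would give up 0.5 units of d for one more unit of g.

MRS = 0.5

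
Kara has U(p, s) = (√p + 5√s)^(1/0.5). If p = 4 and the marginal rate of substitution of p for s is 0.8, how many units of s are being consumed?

For CES with ρ = 0.5, MRS = (1/5)·√(s/p).
Setting (1/5)·√(s/4) = 0.8 gives √(s/4) = 4, so s/4 = 16 and s = 64.

s = 64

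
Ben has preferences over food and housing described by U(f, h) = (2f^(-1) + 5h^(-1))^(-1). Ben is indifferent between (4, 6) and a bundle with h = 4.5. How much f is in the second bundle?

U depends on (f, h) only through S = 2f^(-1) + 5h^(-1), so equal utility means equal S. At (4, 6): S = 4/3.
With h = 4.5: 5·4.5^(-1) = 10/9, so 2f^(-1) = 4/3 − 10/9 = 2/9, i.e. f^(-1) = 1/9.
Hence f = 1/(1/9) = 9.
Check: U(9, 4.5) = 0.75.

f = 9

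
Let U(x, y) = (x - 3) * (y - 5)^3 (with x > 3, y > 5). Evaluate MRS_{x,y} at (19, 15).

MRS = 5/24

MU_x = (y−5)^3, MU_y = 3·(x−3)·(y−5)^2.
MRS = (1/3)·(y−5)/(x−3).
At (19, 15): MRS = 5/24.
That is, one extra unit of x is worth 5/24 units of y at the margin.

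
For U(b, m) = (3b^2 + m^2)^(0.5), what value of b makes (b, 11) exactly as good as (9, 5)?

b = 7

U depends on (b, m) only through S = 3b^2 + m^2, so equal utility means equal S. At (9, 5): S = 268.
With m = 11: 11^2 = 121, so 3b^2 = 268 − 121 = 147, i.e. b^2 = 49.
Hence b = √49 = 7.
Check: U(7, 11) = 16.3707.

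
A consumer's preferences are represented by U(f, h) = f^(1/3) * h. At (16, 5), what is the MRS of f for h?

MRS = 5/48

MU_f = 1/3·f^(-2/3)·h and MU_h = f^(1/3).
MRS = MU_f/MU_h = (1/3)·h/f.
At (16, 5): MRS = 5/48.
The indifference curve has slope −5/48 at this bundle.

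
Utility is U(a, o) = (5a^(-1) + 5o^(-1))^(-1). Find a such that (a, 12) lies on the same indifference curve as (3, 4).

U depends on (a, o) only through S = 5a^(-1) + 5o^(-1), so equal utility means equal S. At (3, 4): S = 35/12.
With o = 12: 5·12^(-1) = 5/12, so 5a^(-1) = 35/12 − 5/12 = 2.5, i.e. a^(-1) = 0.5.
Hence a = 1/0.5 = 2.
Check: U(2, 12) = 0.3429.

a = 2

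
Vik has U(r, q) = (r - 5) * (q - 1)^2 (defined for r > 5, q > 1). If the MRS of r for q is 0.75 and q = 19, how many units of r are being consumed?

r = 17

MU_r = (q−1)^2, MU_q = 2·(r−5)·(q−1).
MRS = (1/2)·(q−1)/(r−5).
Substitute q = 19: MRS = 9/(r − 5). Setting this equal to 0.75 gives r − 5 = 9/0.75 = 12, so r = 17.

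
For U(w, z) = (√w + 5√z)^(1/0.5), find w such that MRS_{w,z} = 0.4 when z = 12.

For CES with ρ = 0.5, MRS = (1/5)·√(z/w).
Setting (1/5)·√(12/w) = 0.4 gives √(12/w) = 2, so 12/w = 4 and w = 3.

w = 3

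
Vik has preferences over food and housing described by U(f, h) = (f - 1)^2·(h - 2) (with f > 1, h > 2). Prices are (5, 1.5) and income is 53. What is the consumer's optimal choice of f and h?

f* = 7, h* = 12

MU_f = 2·(f−1)·(h−2), MU_h = (f−1)^2.
MRS = (2/1)·(h−2)/(f−1).
Tangency: set MRS = p_f/p_h = 5/1.5 = 10/3.
So (2/1)·(h − 2)/(f − 1) = 10/3, i.e. (h − 2) = (5/3)·(f − 1).
Rewrite the budget in excess-of-subsistence terms: 5·(f − 1) + 1.5·(h − 2) = 53 − 5·1 − 1.5·2 = 45.
Substituting, 7.5·(f − 1) = 45, so f − 1 = 6 and f* = 7.
Then h − 2 = (5/3)·6 = 10, so h* = 12.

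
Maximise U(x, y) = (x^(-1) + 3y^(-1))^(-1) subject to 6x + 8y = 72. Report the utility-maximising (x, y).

x* = 4, y* = 6

For CES with ρ = -1, MRS = (1/3)·(y/x)^2.
Tangency: set MRS = p_x/p_y = 6/8 = 0.75.
So (y/x)^2 = 2.25; taking the square root, y/x = 1.5, i.e. y = 1.5·x.
Substitute into the budget 6·x + 8·y = 72: 18·x = 72, so x* = 4 and y* = 1.5·4 = 6.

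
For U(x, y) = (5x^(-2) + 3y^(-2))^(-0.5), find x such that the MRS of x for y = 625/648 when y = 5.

For CES with ρ = -2, MRS = (5/3)·(y/x)^3.
Setting (5/3)·(5/x)^3 = 625/648 gives (5/x)^3 = 125/216, so 5/x = 5/6 and x = 6.

x = 6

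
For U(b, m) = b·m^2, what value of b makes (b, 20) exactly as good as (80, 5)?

U(80, 5) = 2000.
Set U(b, 20) = 2000 and solve.
With m = 20: 20^2 = 400, so b = 2000/400 = 5.
Check: U(5, 20) = 2000.

b = 5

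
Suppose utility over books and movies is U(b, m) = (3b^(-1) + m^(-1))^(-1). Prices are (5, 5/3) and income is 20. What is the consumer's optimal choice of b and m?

b* = 3, m* = 3

For CES with ρ = -1, MRS = (3/1)·(m/b)^2.
Tangency: set MRS = p_b/p_m = 5/(5/3) = 3.
So (m/b)^2 = 1; taking the square root, m/b = 1, i.e. m = b.
Substitute into the budget 5·b + (5/3)·m = 20: (20/3)·b = 20, so b* = 3 and m* = 3.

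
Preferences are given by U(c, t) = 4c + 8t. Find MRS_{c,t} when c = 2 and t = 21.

MRS = 0.5

MU_c = 4, MU_t = 8, so MRS = 4/8 = 0.5 at every bundle.
At (2, 21): MRS = 0.5.
The indifference curve has slope −0.5 at this bundle.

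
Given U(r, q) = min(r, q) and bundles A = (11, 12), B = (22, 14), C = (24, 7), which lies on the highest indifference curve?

Evaluate utility at each bundle:
U(A) = 11.
U(B) = 14.
U(C) = 7.
Highest utility is B, so B ≻ A ≻ C.

Bundle B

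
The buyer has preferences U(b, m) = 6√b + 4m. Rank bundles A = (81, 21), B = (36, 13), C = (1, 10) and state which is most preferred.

Evaluate utility at each bundle:
U(A) = 138.000.
U(B) = 88.000.
U(C) = 46.000.
Highest utility is A, so A ≻ B ≻ C.

Bundle A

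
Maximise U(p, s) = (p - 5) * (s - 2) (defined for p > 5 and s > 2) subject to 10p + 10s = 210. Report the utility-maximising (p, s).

MU_p = (s−2), MU_s = (p−5).
MRS = (s−2)/(p−5).
Tangency: set MRS = p_p/p_s = 10/10 = 1.
So (s − 2)/(p − 5) = 1, i.e. (s − 2) = (p − 5).
Rewrite the budget in excess-of-subsistence terms: 10·(p − 5) + 10·(s − 2) = 210 − 10·5 − 10·2 = 140.
Substituting, 20·(p − 5) = 140, so p − 5 = 7 and p* = 12.
Then s − 2 = 7, so s* = 9.

p* = 12, s* = 9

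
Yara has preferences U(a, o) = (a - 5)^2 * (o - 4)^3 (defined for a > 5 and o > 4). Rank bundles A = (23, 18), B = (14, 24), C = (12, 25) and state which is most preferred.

Bundle A

Evaluate utility at each bundle:
U(A) = 889056.
U(B) = 648000.
U(C) = 453789.
Highest utility is A, so A ≻ B ≻ C.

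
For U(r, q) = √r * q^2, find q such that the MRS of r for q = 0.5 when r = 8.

q = 16

MU_r = 0.5·r^(-0.5)·q^2 and MU_q = 2·√r·q.
MRS = MU_r/MU_q = (0.25)·q/r.
Substitute r = 8: MRS = q/32. Setting q/32 = 0.5 gives q = 0.5·32 = 16.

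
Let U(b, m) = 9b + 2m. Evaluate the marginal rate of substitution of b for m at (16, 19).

MRS = 4.5

MU_b = 9, MU_m = 2, so MRS = 9/2 = 4.5 at every bundle.
At (16, 19): MRS = 4.5.
So at (16, 19) the consumer would give up 4.5 units of m for one more unit of b.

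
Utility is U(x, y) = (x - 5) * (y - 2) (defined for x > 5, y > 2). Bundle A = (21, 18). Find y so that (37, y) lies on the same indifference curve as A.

U(21, 18) = 256.
Set U(37, y) = 256 and solve.
With x = 37: (37 − 5) = 32, so (y − 2) = 256/32 = 8.
So y = 2 + 8 = 10.
Check: U(37, 10) = 256.

y = 10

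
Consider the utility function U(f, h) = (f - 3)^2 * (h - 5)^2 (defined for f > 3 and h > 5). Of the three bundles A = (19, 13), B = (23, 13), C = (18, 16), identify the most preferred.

Bundle C

Evaluate utility at each bundle:
U(A) = 16384.
U(B) = 25600.
U(C) = 27225.
Highest utility is C, so C ≻ B ≻ A.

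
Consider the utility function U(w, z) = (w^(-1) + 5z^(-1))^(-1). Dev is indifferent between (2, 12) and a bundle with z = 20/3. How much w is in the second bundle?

U depends on (w, z) only through S = w^(-1) + 5z^(-1), so equal utility means equal S. At (2, 12): S = 11/12.
With z = 20/3: 5·(20/3)^(-1) = 0.75, so w^(-1) = 11/12 − 0.75 = 1/6.
Hence w = 1/(1/6) = 6.
Check: U(6, 20/3) = 1.0909.

w = 6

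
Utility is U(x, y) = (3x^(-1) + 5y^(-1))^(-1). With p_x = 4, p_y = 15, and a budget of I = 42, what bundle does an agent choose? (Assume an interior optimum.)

For CES with ρ = -1, MRS = (3/5)·(y/x)^2.
Tangency: set MRS = p_x/p_y = 4/15.
So (y/x)^2 = 4/9; taking the square root, y/x = 2/3, i.e. y = (2/3)·x.
Substitute into the budget 4·x + 15·y = 42: 14·x = 42, so x* = 3 and y* = (2/3)·3 = 2.

x* = 3, y* = 2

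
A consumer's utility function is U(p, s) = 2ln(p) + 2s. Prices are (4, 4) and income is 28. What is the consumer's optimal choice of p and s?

p* = 1, s* = 6

MU_p = 2/p, MU_s = 2.
MRS = 2/p ÷ 2.
Tangency: set MRS = p_p/p_s = 4/4 = 1.
MRS depends only on p: 1/p = 1 ⇒ p* = 1/1 = 1.
From the budget, 4·s = 28 − 4·1 = 24, so s* = 6.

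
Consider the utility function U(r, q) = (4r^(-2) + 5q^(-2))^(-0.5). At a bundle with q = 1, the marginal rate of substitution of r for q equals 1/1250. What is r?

r = 10

For CES with ρ = -2, MRS = (4/5)·(q/r)^3.
Setting (4/5)·(1/r)^3 = 1/1250 gives (1/r)^3 = 1/1000, so 1/r = 0.1 and r = 10.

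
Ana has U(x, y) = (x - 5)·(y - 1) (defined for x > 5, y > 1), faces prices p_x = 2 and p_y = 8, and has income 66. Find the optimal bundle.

MU_x = (y−1), MU_y = (x−5).
MRS = (y−1)/(x−5).
Tangency: set MRS = p_x/p_y = 2/8 = 0.25.
So (y − 1)/(x − 5) = 0.25, i.e. (y − 1) = 0.25·(x − 5).
Rewrite the budget in excess-of-subsistence terms: 2·(x − 5) + 8·(y − 1) = 66 − 2·5 − 8·1 = 48.
Substituting, 4·(x − 5) = 48, so x − 5 = 12 and x* = 17.
Then y − 1 = 0.25·12 = 3, so y* = 4.

x* = 17, y* = 4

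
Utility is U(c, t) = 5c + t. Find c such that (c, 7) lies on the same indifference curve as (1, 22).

c = 4

U(1, 22) = 27.
Set U(c, 7) = 27 and solve.
5c + 7 = 27 ⇒ 5c = 20 ⇒ c = 4.
Check: U(4, 7) = 27.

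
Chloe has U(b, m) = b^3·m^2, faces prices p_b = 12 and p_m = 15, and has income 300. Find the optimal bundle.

b* = 15, m* = 8

MU_b = 3·b^2·m^2 and MU_m = 2·b^3·m.
MRS = MU_b/MU_m = (3/2)·m/b.
Tangency: set MRS = p_b/p_m = 12/15 = 0.8.
So (3/2)·m/b = 0.8, i.e. m = (8/15)·b.
Substitute into the budget 12·b + 15·m = 300: 20·b = 300, so b* = 15.
Then m* = (8/15)·15 = 8.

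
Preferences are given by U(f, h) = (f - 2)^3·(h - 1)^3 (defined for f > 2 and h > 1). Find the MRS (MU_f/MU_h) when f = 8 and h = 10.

MRS = 1.5

MU_f = 3·(f−2)^2·(h−1)^3, MU_h = 3·(f−2)^3·(h−1)^2.
MRS = (h−1)/(f−2).
At (8, 10): MRS = 1.5.
The indifference curve has slope −1.5 at this bundle.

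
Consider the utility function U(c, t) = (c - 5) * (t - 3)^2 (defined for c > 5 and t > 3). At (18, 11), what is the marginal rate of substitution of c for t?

MU_c = (t−3)^2, MU_t = 2·(c−5)·(t−3).
MRS = (1/2)·(t−3)/(c−5).
At (18, 11): MRS = 4/13.
So at (18, 11) the consumer would give up 4/13 units of t for one more unit of c.

MRS = 4/13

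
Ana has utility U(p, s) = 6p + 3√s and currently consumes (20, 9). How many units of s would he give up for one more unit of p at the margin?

MU_p = 6, MU_s = 3/(2√s).
MRS = 6 ÷ (3/(2√s)).
At (20, 9): MRS = 12.
That is, one extra unit of p is worth 12 units of s at the margin.

MRS = 12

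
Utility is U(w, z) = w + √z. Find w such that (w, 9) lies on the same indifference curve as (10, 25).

w = 12

U(10, 25) = 15.
Set U(w, 9) = 15 and solve.
With z = 9: √9 = 3, so w = 15 − 3 = 12.
Check: U(12, 9) = 15.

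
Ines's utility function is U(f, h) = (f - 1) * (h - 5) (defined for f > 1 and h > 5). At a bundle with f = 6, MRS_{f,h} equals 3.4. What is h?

MU_f = (h−5), MU_h = (f−1).
MRS = (h−5)/(f−1).
Substitute f = 6: MRS = (h − 5)/5. Setting this equal to 3.4 gives h − 5 = 3.4·5 = 17, so h = 22.

h = 22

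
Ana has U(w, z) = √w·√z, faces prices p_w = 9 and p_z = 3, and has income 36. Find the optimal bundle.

MU_w = 0.5·w^(-0.5)·√z and MU_z = 0.5·√w·z^(-0.5).
MRS = MU_w/MU_z = z/w.
Tangency: set MRS = p_w/p_z = 9/3 = 3.
So z/w = 3, i.e. z = 3·w.
Substitute into the budget 9·w + 3·z = 36: 18·w = 36, so w* = 2.
Then z* = 3·2 = 6.

w* = 2, z* = 6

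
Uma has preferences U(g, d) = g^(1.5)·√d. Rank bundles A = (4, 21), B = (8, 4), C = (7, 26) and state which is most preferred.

Evaluate utility at each bundle:
U(A) = 36.661.
U(B) = 45.255.
U(C) = 94.435.
Highest utility is C, so C ≻ B ≻ A.

Bundle C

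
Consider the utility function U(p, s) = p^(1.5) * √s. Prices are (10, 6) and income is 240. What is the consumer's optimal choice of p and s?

p* = 18, s* = 10

MU_p = 1.5·√p·√s and MU_s = 0.5·p^(1.5)·s^(-0.5).
MRS = MU_p/MU_s = (3)·s/p.
Tangency: set MRS = p_p/p_s = 10/6 = 5/3.
So (3)·s/p = 5/3, i.e. s = (5/9)·p.
Substitute into the budget 10·p + 6·s = 240: (40/3)·p = 240, so p* = 18.
Then s* = (5/9)·18 = 10.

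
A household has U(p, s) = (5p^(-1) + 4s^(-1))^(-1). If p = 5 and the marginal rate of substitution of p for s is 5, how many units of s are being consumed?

For CES with ρ = -1, MRS = (5/4)·(s/p)^2.
Setting (5/4)·(s/5)^2 = 5 gives (s/5)^2 = 4, so s/5 = 2 and s = 10.

s = 10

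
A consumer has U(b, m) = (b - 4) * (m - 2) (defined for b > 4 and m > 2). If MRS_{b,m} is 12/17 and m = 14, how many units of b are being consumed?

b = 21

MU_b = (m−2), MU_m = (b−4).
MRS = (m−2)/(b−4).
Substitute m = 14: MRS = 12/(b − 4). Setting this equal to 12/17 gives b − 4 = 12/(12/17) = 17, so b = 21.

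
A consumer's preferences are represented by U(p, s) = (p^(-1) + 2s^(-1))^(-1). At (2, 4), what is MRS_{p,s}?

MRS = 2

For CES with ρ = -1, MRS = (1/2)·(s/p)^2.
At (2, 4): MRS = 2.
So at (2, 4) the consumer would give up 2 units of s for one more unit of p.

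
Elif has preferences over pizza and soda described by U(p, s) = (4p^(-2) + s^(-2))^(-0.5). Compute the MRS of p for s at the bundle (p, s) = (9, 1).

MRS = 4/729

For CES with ρ = -2, MRS = (4/1)·(s/p)^3.
At (9, 1): MRS = 4/729.
That is, one extra unit of p is worth 4/729 units of s at the margin.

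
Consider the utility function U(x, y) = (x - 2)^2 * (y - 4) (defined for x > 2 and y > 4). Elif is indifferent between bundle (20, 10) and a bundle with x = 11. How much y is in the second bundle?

y = 28

U(20, 10) = 1944.
Set U(11, y) = 1944 and solve.
With x = 11: (11 − 2)^2 = 81, so (y − 4) = 1944/81 = 24.
So y = 4 + 24 = 28.
Check: U(11, 28) = 1944.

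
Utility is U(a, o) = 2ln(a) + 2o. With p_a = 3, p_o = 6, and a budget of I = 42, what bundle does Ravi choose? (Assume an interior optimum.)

a* = 2, o* = 6

MU_a = 2/a, MU_o = 2.
MRS = 2/a ÷ 2.
Tangency: set MRS = p_a/p_o = 3/6 = 0.5.
MRS depends only on a: 1/a = 0.5 ⇒ a* = 1/0.5 = 2.
From the budget, 6·o = 42 − 3·2 = 36, so o* = 6.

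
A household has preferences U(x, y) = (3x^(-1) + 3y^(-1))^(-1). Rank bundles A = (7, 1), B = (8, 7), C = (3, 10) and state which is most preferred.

Bundle B

Evaluate utility at each bundle:
U(A) = 0.292.
U(B) = 1.244.
U(C) = 0.769.
Highest utility is B, so B ≻ C ≻ A.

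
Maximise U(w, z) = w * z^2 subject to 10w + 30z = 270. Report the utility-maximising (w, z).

MU_w = z^2 and MU_z = 2·w·z.
MRS = MU_w/MU_z = (1/2)·z/w.
Tangency: set MRS = p_w/p_z = 10/30 = 1/3.
So (1/2)·z/w = 1/3, i.e. z = (2/3)·w.
Substitute into the budget 10·w + 30·z = 270: 30·w = 270, so w* = 9.
Then z* = (2/3)·9 = 6.

w* = 9, z* = 6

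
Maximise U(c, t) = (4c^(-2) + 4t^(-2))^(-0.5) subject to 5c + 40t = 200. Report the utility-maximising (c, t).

For CES with ρ = -2, MRS = (t/c)^3.
Tangency: set MRS = p_c/p_t = 5/40 = 0.125.
So (t/c)^3 = 0.125; taking the cube root, t/c = 0.5, i.e. t = 0.5·c.
Substitute into the budget 5·c + 40·t = 200: 25·c = 200, so c* = 8 and t* = 0.5·8 = 4.

c* = 8, t* = 4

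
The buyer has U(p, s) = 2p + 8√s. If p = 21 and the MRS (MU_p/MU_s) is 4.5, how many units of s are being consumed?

s = 81

MU_p = 2, MU_s = 8/(2√s).
MRS = 2 ÷ (8/(2√s)).
MRS depends only on s: 0.5·√s = 4.5 ⇒ √s = 4.5/0.5 = 9 ⇒ s = 81.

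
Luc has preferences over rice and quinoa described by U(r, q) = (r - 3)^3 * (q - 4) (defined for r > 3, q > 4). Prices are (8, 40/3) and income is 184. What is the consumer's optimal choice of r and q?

r* = 13, q* = 6

MU_r = 3·(r−3)^2·(q−4), MU_q = (r−3)^3.
MRS = (3/1)·(q−4)/(r−3).
Tangency: set MRS = p_r/p_q = 8/(40/3) = 0.6.
So (3/1)·(q − 4)/(r − 3) = 0.6, i.e. (q − 4) = 0.2·(r − 3).
Rewrite the budget in excess-of-subsistence terms: 8·(r − 3) + (40/3)·(q − 4) = 184 − 8·3 − (40/3)·4 = 320/3.
Substituting, (32/3)·(r − 3) = 320/3, so r − 3 = 10 and r* = 13.
Then q − 4 = 0.2·10 = 2, so q* = 6.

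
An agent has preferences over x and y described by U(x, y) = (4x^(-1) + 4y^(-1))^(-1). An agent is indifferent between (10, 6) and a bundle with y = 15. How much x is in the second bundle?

U depends on (x, y) only through S = 4x^(-1) + 4y^(-1), so equal utility means equal S. At (10, 6): S = 16/15.
With y = 15: 4·15^(-1) = 4/15, so 4x^(-1) = 16/15 − 4/15 = 0.8, i.e. x^(-1) = 0.2.
Hence x = 1/0.2 = 5.
Check: U(5, 15) = 0.9375.

x = 5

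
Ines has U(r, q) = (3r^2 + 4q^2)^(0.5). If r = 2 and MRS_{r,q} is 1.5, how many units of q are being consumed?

q = 1

For CES with ρ = 2, MRS = (3/4)·(q/r)^(-1).
Setting (3/4)·(q/2)^(-1) = 1.5 gives (q/2)^(-1) = 2, so q/2 = 0.5 and q = 1.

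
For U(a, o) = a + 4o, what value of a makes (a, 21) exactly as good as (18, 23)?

U(18, 23) = 110.
Set U(a, 21) = 110 and solve.
a + 4·21 = 110 ⇒ a = 26 ⇒ a = 26.
Check: U(26, 21) = 110.

a = 26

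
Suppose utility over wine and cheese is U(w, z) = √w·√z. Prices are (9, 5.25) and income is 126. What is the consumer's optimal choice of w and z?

MU_w = 0.5·w^(-0.5)·√z and MU_z = 0.5·√w·z^(-0.5).
MRS = MU_w/MU_z = z/w.
Tangency: set MRS = p_w/p_z = 9/5.25 = 12/7.
So z/w = 12/7, i.e. z = (12/7)·w.
Substitute into the budget 9·w + 5.25·z = 126: 18·w = 126, so w* = 7.
Then z* = (12/7)·7 = 12.

w* = 7, z* = 12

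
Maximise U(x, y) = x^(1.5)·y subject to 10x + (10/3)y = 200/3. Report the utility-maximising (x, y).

MU_x = 1.5·√x·y and MU_y = x^(1.5).
MRS = MU_x/MU_y = (1.5)·y/x.
Tangency: set MRS = p_x/p_y = 10/(10/3) = 3.
So (1.5)·y/x = 3, i.e. y = 2·x.
Substitute into the budget 10·x + (10/3)·y = 200/3: (50/3)·x = 200/3, so x* = 4.
Then y* = 2·4 = 8.

x* = 4, y* = 8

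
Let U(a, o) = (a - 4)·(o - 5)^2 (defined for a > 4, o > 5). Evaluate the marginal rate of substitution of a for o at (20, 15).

MRS = 5/16

MU_a = (o−5)^2, MU_o = 2·(a−4)·(o−5).
MRS = (1/2)·(o−5)/(a−4).
At (20, 15): MRS = 5/16.
The indifference curve has slope −5/16 at this bundle.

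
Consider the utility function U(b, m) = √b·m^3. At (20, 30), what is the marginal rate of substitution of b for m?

MU_b = 0.5·b^(-0.5)·m^3 and MU_m = 3·√b·m^2.
MRS = MU_b/MU_m = (1/6)·m/b.
At (20, 30): MRS = 0.25.
That is, one extra unit of b is worth 0.25 units of m at the margin.

MRS = 0.25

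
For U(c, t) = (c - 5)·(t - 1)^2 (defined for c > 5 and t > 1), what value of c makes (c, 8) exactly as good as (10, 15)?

U(10, 15) = 980.
Set U(c, 8) = 980 and solve.
With t = 8: (8 − 1)^2 = 49, so (c − 5) = 980/49 = 20.
So c = 5 + 20 = 25.
Check: U(25, 8) = 980.

c = 25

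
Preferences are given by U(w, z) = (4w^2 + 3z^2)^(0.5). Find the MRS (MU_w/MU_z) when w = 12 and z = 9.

For CES with ρ = 2, MRS = (4/3)·(z/w)^(-1).
At (12, 9): MRS = 16/9.
That is, one extra unit of w is worth 16/9 units of z at the margin.

MRS = 16/9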